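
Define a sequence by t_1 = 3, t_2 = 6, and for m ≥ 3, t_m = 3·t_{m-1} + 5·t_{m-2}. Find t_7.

Compute successive terms:
t_3 = 33  t_4 = 129  t_5 = 552  t_6 = 2301  t_7 = 9663.

9663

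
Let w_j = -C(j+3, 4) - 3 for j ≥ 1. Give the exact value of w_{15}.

C(18, 4) = 3060, so w_{15} = -3063.

-3063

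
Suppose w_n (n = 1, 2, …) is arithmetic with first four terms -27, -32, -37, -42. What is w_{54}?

-292

Common difference d = -5.
w_n = -27 + (n - 1)·(-5).
w_{54} = -27 + 53·(-5) = -292.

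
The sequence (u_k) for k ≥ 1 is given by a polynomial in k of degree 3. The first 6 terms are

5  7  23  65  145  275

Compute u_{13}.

3593

1st diffs: 2, 16, 42, 80, 130.
2nd diffs: 14, 26, 38, 50.
3rd diffs: 12, 12, 12 (constant).
Newton forward-difference form: u_k = 5 + 2·C(k-1,1) + 14·C(k-1,2) + 12·C(k-1,3).
At k = 13: k-1 = 12, so u_{13} = 5 + 24 + 924 + 2640 = 3593.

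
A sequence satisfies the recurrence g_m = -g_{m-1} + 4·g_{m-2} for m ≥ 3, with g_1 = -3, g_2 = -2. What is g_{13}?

-52458

Compute successive terms:
g_3 = -10; g_4 = 2; g_5 = -42; …; g_{10} = 2962; g_{11} = -8122; g_{12} = 19970; g_{13} = -52458.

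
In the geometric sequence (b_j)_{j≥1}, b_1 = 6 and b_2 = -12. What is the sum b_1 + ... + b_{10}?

-2046

Common ratio r = -2.
b_j = 6·(-2)^(j-1).
S = 6·((-2)^10 - 1)/(-2 - 1) = 6·(1024 - 1)/(-3) = -2046.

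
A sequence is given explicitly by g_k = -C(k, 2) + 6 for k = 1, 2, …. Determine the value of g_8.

C(8, 2) = 28, so g_8 = -22.

-22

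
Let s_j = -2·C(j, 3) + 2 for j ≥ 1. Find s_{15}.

-908

C(15, 3) = 455, so s_{15} = -908.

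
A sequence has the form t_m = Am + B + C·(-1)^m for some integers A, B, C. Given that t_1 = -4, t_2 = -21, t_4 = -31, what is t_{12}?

The three given values yield: A + B - C = -4; 2A + B + C = -21; 4A + B + C = -31.
Subtracting the first from the second: A + 2C = -17.
Subtracting the second from the third: 2A = -10.
Solving: C = -6, A = -5, then B = -5.
Therefore t_{12} = -60 + (-5) + (-6)·1 = -71.

-71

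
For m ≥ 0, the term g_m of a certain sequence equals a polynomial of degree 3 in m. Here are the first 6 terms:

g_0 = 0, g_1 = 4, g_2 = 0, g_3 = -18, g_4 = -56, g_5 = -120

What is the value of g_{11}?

-1386

1st diffs: 4, -4, -18, -38, -64.
2nd diffs: -8, -14, -20, -26.
3rd diffs: -6, -6, -6 (constant).
So g_m = -m^3 - m^2 + 6m.
Evaluating at m = 11 gives g_{11} = -1386.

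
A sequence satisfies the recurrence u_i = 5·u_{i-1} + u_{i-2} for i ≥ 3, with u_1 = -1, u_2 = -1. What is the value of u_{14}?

Applying the relation repeatedly:
u_3 = -6; u_4 = -31; u_5 = -161; …; u_{11} = -3155901; u_{12} = -16387276; u_{13} = -85092281; u_{14} = -441848681.

-441848681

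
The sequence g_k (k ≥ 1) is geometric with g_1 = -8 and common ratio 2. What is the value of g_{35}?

g_k = (-8)·2^(k-1).
g_{35} = (-8)·2^34 = -137438953472.

-137438953472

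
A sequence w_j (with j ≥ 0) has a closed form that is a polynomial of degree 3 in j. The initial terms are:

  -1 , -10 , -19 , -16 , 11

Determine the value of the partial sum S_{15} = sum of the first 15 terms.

1st diffs: -9, -9, 3, 27.
2nd diffs: 0, 12, 24.
3rd diffs: 12, 12 (constant).
So w_j = 2j^3 - 6j^2 - 5j - 1.
Continuing: …, 74, 185, 356, 599, …, w_{14} = 4241.
Summing j = 0..14 (15 terms) gives 15420.

15420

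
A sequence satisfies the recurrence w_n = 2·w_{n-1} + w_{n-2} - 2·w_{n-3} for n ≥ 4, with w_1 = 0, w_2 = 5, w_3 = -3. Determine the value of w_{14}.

-8185

Iterate the recurrence:
w_4 = -1;  w_5 = -15;  w_6 = -25;  …;  w_{11} = -1023;  w_{12} = -2041;  w_{13} = -4095;  w_{14} = -8185.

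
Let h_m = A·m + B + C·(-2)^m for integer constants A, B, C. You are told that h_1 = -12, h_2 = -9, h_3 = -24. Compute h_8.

At m = 1, 2, 3: A + B - 2C = -12; 2A + B + 4C = -9; 3A + B - 8C = -24.
Subtracting the first from the second: A + 6C = 3.
Subtracting the second from the third: A - 12C = -15.
Solving: C = 1, A = -3, then B = -7.
Hence h_8 = -3·8 + (-7) + 1·256 = 225.

225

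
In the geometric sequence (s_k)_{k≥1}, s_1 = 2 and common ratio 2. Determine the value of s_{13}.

s_k = 2·2^(k-1).
s_{13} = 2·2^12 = 8192.

8192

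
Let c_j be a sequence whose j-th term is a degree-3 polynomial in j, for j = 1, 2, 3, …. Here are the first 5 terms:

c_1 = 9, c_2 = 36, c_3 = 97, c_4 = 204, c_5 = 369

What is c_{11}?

3249

1st diffs: 27, 61, 107, 165.
2nd diffs: 34, 46, 58.
3rd diffs: 12, 12 (constant).
Newton forward-difference form: c_j = 9 + 27·C(j-1,1) + 34·C(j-1,2) + 12·C(j-1,3).
At j = 11: j-1 = 10, so c_{11} = 9 + 270 + 1530 + 1440 = 3249.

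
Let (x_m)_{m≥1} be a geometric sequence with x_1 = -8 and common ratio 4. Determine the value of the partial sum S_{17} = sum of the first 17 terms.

-45812984488

x_m = (-8)·4^(m-1).
S = (-8)·(4^17 - 1)/(4 - 1) = (-8)·(17179869184 - 1)/(3) = -45812984488.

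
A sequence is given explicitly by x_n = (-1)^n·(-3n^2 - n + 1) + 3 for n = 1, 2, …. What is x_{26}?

(-1)^26 = 1; -3n^2 - n + 1 at n=26 is -2053; so x_{26} = -2050.

-2050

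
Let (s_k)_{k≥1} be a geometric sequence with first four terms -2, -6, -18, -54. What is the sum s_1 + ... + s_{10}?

Common ratio r = 3.
s_k = (-2)·3^(k-1).
S = (-2)·(3^10 - 1)/(3 - 1) = (-2)·(59049 - 1)/(2) = -59048.

-59048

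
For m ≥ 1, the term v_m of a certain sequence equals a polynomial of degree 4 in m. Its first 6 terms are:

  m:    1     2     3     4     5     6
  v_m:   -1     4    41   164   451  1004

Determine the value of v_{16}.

60764

1st diffs: 5, 37, 123, 287, 553.
2nd diffs: 32, 86, 164, 266.
3rd diffs: 54, 78, 102.
4th diffs: 24, 24 (constant).
Newton forward-difference form: v_m = -1 + 5·C(m-1,1) + 32·C(m-1,2) + 54·C(m-1,3) + 24·C(m-1,4).
At m = 16: m-1 = 15, so v_{16} = -1 + 75 + 3360 + 24570 + 32760 = 60764.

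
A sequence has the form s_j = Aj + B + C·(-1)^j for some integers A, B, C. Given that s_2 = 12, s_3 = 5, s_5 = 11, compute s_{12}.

42

Write the equations: 2A + B + C = 12; 3A + B - C = 5; 5A + B - C = 11.
Subtracting the first from the second: A - 2C = -7.
Subtracting the second from the third: 2A = 6.
Solving: C = 5, A = 3, then B = 1.
Therefore s_{12} = 36 + 1 + 5·1 = 42.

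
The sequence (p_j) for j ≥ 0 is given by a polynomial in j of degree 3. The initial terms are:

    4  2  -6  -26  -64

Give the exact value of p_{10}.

1st diffs: -2, -8, -20, -38.
2nd diffs: -6, -12, -18.
3rd diffs: -6, -6 (constant).
Newton forward-difference form: p_j = 4 + (-2)·C(j,1) + (-6)·C(j,2) + (-6)·C(j,3).
At j = 10: j = 10, so p_{10} = 4 - 20 - 270 - 720 = -1006.

-1006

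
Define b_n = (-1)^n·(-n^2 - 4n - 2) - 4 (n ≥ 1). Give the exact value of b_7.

(-1)^7 = -1; -n^2 - 4n - 2 at n=7 is -79; so b_7 = 75.

75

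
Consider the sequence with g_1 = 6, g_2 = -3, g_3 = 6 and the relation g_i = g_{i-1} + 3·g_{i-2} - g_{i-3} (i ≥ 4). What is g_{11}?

Iterate the recurrence:
g_4 = -9;  g_5 = 12;  g_6 = -21;  g_7 = 24;  g_8 = -51;  g_9 = 42;  g_{10} = -135;  g_{11} = 42.

42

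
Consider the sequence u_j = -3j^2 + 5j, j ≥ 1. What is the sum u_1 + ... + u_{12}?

Over j = 1..12: Σj = 78, Σj² = 650.
Total = (-3)·650 + (5)·78 = -1560.

-1560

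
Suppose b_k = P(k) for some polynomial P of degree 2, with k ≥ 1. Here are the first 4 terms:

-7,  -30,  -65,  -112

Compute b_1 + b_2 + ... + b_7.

1st diffs: -23, -35, -47.
2nd diffs: -12, -12 (constant).
Newton forward-difference form: b_k = -7 + (-23)·C(k-1,1) + (-12)·C(k-1,2).
Continuing: -171, -242, -325.
Summing k = 1..7 (7 terms) gives -952.

-952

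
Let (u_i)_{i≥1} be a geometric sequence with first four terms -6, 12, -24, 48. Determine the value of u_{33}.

-25769803776

Common ratio r = -2.
u_i = (-6)·(-2)^(i-1).
u_{33} = (-6)·(-2)^32 = -25769803776.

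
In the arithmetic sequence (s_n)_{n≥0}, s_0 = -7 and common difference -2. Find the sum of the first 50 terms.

-2800

s_n = -7 + (n - 0)·(-2).
s_{49} = -105; S = 50·(-7 + (-105))/2 = -2800.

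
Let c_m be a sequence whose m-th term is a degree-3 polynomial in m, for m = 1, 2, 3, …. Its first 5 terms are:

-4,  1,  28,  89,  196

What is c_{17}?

9436

1st diffs: 5, 27, 61, 107.
2nd diffs: 22, 34, 46.
3rd diffs: 12, 12 (constant).
So c_m = 2m^3 - m^2 - 6m + 1.
Evaluating at m = 17 gives c_{17} = 9436.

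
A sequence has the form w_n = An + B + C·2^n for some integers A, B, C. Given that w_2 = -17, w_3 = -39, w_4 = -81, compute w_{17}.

At n = 2, 3, 4: 2A + B + 4C = -17; 3A + B + 8C = -39; 4A + B + 16C = -81.
Subtracting the first from the second: A + 4C = -22.
Subtracting the second from the third: A + 8C = -42.
Solving: C = -5, A = -2, then B = 7.
Hence w_{17} = -2·17 + 7 + (-5)·131072 = -655387.

-655387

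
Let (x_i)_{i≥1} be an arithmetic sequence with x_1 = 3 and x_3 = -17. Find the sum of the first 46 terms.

-10212

Common difference d = (-17 - 3) / (3 - 1) = -10.
x_i = 3 + (i - 1)·(-10).
x_{46} = -447; S = 46·(3 + (-447))/2 = -10212.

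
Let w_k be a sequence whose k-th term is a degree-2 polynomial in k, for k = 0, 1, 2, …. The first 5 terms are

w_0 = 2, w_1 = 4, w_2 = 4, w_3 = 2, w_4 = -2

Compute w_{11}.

1st diffs: 2, 0, -2, -4.
2nd diffs: -2, -2, -2 (constant).
So w_k = -k^2 + 3k + 2.
Evaluating at k = 11 gives w_{11} = -86.

-86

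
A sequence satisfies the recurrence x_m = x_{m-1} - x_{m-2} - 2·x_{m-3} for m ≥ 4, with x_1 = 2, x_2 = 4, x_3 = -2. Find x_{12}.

Applying the relation repeatedly:
x_4 = -10; x_5 = -16; x_6 = -2; x_7 = 34; x_8 = 68; x_9 = 38; x_{10} = -98; x_{11} = -272; x_{12} = -250.

-250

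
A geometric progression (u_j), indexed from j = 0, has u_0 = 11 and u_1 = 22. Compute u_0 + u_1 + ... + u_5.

693

Common ratio r = 2.
u_j = 11·2^(j-0).
S = 11·(2^6 - 1)/(2 - 1) = 11·(64 - 1)/(1) = 693.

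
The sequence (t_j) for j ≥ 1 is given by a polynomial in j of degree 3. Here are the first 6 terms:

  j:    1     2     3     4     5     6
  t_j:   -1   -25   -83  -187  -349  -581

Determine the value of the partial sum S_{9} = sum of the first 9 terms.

1st diffs: -24, -58, -104, -162, -232.
2nd diffs: -34, -46, -58, -70.
3rd diffs: -12, -12, -12 (constant).
So t_j = -2j^3 - 5j^2 + 5j + 1.
Continuing: -895, -1303, -1817.
Summing j = 1..9 (9 terms) gives -5241.

-5241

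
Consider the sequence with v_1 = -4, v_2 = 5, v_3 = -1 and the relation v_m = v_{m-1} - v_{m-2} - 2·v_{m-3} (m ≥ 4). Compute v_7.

-4

Compute successive terms:
v_4 = 2;  v_5 = -7;  v_6 = -7;  v_7 = -4.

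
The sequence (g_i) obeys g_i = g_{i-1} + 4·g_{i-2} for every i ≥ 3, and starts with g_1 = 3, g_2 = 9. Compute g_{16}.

Applying the relation repeatedly:
g_3 = 21  g_4 = 57  g_5 = 141  …  g_{13} = 264813  g_{14} = 678609  g_{15} = 1737861  g_{16} = 4452297.

4452297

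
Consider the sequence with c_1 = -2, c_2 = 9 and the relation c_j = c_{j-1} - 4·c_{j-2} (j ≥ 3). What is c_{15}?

c_3 = 17;  c_4 = -19;  c_5 = -87;  …;  c_{12} = 11341;  c_{13} = 5833;  c_{14} = -39531;  c_{15} = -62863.

-62863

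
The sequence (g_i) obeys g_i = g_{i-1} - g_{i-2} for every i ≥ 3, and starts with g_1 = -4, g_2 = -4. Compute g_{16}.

4

Step forward from the initial values:
g_3 = 0  g_4 = 4  g_5 = 4  …  g_{13} = -4  g_{14} = -4  g_{15} = 0  g_{16} = 4.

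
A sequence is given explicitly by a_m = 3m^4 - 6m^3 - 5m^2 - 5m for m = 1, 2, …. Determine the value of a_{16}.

170672

a_{16} = 3·16^4 - 6·16^3 - 5·16^2 - 5·16 = 170672.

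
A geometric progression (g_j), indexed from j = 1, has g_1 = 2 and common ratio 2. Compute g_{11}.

g_j = 2·2^(j-1).
g_{11} = 2·2^10 = 2048.

2048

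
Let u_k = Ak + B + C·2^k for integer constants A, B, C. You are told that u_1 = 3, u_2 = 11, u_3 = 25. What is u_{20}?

Plug in k = 1, 2, 3: A + B + 2C = 3; 2A + B + 4C = 11; 3A + B + 8C = 25.
Subtracting the first from the second: A + 2C = 8.
Subtracting the second from the third: A + 4C = 14.
Solving: C = 3, A = 2, then B = -5.
Therefore u_{20} = 40 + (-5) + 3·1048576 = 3145763.

3145763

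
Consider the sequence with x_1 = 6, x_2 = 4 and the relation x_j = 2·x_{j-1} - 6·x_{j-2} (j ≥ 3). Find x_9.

Step forward from the initial values:
x_3 = -28;  x_4 = -80;  x_5 = 8;  x_6 = 496;  x_7 = 944;  x_8 = -1088;  x_9 = -7840.

-7840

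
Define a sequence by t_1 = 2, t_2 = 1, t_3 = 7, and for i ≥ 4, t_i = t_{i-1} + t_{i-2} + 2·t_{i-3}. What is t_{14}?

11701

t_4 = 12; t_5 = 21; t_6 = 47; …; t_{11} = 1461; t_{12} = 2927; t_{13} = 5852; t_{14} = 11701.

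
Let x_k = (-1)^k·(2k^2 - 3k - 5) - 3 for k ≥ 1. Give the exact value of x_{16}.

(-1)^16 = 1; 2k^2 - 3k - 5 at k=16 is 459; so x_{16} = 456.

456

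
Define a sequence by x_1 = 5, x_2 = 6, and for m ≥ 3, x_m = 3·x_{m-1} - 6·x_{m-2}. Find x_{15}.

1329696

Step forward from the initial values:
x_3 = -12; x_4 = -72; x_5 = -144; …; x_{12} = -69984; x_{13} = 23328; x_{14} = 489888; x_{15} = 1329696.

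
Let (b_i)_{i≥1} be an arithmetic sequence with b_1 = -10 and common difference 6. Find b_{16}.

80

b_i = -10 + (i - 1)·6.
b_{16} = -10 + 15·6 = 80.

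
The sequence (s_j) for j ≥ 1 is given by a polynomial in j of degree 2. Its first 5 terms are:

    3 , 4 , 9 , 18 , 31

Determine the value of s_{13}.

1st diffs: 1, 5, 9, 13.
2nd diffs: 4, 4, 4 (constant).
So s_j = 2j^2 - 5j + 6.
Evaluating at j = 13 gives s_{13} = 279.

279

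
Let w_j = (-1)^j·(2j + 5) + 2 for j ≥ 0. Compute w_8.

23

(-1)^8 = 1; 2j + 5 at j=8 is 21; so w_8 = 23.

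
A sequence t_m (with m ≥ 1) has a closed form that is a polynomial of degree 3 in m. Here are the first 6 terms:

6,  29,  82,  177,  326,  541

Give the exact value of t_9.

1702

1st diffs: 23, 53, 95, 149, 215.
2nd diffs: 30, 42, 54, 66.
3rd diffs: 12, 12, 12 (constant).
So t_m = 2m^3 + 3m^2 + 1.
Evaluating at m = 9 gives t_9 = 1702.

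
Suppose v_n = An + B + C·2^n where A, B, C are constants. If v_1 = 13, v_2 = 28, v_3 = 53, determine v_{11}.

10293

The three given values yield: A + B + 2C = 13; 2A + B + 4C = 28; 3A + B + 8C = 53.
Subtracting the first from the second: A + 2C = 15.
Subtracting the second from the third: A + 4C = 25.
Solving: C = 5, A = 5, then B = -2.
Therefore v_{11} = 55 + (-2) + 5·2048 = 10293.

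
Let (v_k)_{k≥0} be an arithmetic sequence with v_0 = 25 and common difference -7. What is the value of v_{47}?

v_k = 25 + (k - 0)·(-7).
v_{47} = 25 + 47·(-7) = -304.

-304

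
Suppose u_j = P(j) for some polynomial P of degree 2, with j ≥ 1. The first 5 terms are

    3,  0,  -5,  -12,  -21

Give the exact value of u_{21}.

-437

1st diffs: -3, -5, -7, -9.
2nd diffs: -2, -2, -2 (constant).
Newton forward-difference form: u_j = 3 + (-3)·C(j-1,1) + (-2)·C(j-1,2).
At j = 21: j-1 = 20, so u_{21} = 3 - 60 - 380 = -437.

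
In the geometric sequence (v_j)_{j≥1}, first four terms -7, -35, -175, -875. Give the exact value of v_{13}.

-1708984375

Common ratio r = 5.
v_j = (-7)·5^(j-1).
v_{13} = (-7)·5^12 = -1708984375.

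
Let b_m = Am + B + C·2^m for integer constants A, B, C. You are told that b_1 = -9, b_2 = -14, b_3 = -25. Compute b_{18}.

-786418

At m = 1, 2, 3: A + B + 2C = -9; 2A + B + 4C = -14; 3A + B + 8C = -25.
Subtracting the first from the second: A + 2C = -5.
Subtracting the second from the third: A + 4C = -11.
Solving: C = -3, A = 1, then B = -4.
Therefore b_{18} = 18 + (-4) + (-3)·262144 = -786418.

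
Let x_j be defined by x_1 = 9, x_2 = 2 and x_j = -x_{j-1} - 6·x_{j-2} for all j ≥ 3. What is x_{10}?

Iterate the recurrence:
x_3 = -56; x_4 = 44; x_5 = 292; x_6 = -556; x_7 = -1196; x_8 = 4532; x_9 = 2644; x_{10} = -29836.

-29836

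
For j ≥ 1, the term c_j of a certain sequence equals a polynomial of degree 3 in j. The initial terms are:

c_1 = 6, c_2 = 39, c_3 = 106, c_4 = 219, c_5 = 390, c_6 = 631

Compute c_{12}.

1st diffs: 33, 67, 113, 171, 241.
2nd diffs: 34, 46, 58, 70.
3rd diffs: 12, 12, 12 (constant).
Newton forward-difference form: c_j = 6 + 33·C(j-1,1) + 34·C(j-1,2) + 12·C(j-1,3).
At j = 12: j-1 = 11, so c_{12} = 6 + 363 + 1870 + 1980 = 4219.

4219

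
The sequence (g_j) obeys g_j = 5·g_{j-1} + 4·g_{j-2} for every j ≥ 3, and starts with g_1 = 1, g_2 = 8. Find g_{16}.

Iterate the recurrence:
g_3 = 44, g_4 = 252, g_5 = 1436, …, g_{13} = 1603731356, g_{14} = 9143773948, g_{15} = 52133795164, g_{16} = 297244071612.

297244071612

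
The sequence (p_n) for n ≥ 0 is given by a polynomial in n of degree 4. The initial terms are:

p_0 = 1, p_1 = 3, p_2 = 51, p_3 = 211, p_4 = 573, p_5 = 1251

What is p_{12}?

29461

1st diffs: 2, 48, 160, 362, 678.
2nd diffs: 46, 112, 202, 316.
3rd diffs: 66, 90, 114.
4th diffs: 24, 24 (constant).
Newton forward-difference form: p_n = 1 + 2·C(n,1) + 46·C(n,2) + 66·C(n,3) + 24·C(n,4).
At n = 12: n = 12, so p_{12} = 1 + 24 + 3036 + 14520 + 11880 = 29461.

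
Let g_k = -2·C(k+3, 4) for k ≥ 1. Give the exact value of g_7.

-420

C(10, 4) = 210, so g_7 = -420.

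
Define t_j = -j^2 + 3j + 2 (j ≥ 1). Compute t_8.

t_8 = -1·8^2 + 3·8 + 2 = -38.

-38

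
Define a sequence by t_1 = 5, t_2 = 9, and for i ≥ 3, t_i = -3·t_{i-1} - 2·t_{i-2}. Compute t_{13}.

-57325

Compute successive terms:
t_3 = -37, t_4 = 93, t_5 = -205, …, t_{10} = 7149, t_{11} = -14317, t_{12} = 28653, t_{13} = -57325.
(Characteristic roots are -1 and -2.)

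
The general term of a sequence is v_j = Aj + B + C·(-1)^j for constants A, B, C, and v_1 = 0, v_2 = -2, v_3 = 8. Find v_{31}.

120

Write the equations: A + B - C = 0; 2A + B + C = -2; 3A + B - C = 8.
Subtracting the first from the second: A + 2C = -2.
Subtracting the second from the third: A - 2C = 10.
Solving: C = -3, A = 4, then B = -7.
Hence v_{31} = 4·31 + (-7) + (-3)·(-1) = 120.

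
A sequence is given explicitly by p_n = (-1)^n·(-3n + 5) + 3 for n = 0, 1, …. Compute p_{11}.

(-1)^11 = -1; -3n + 5 at n=11 is -28; so p_{11} = 31.

31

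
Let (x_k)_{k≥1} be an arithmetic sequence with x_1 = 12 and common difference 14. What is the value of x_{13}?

180

x_k = 12 + (k - 1)·14.
x_{13} = 12 + 12·14 = 180.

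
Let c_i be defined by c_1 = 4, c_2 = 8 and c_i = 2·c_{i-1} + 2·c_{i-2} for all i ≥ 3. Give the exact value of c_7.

1312

Iterate the recurrence:
c_3 = 24, c_4 = 64, c_5 = 176, c_6 = 480, c_7 = 1312.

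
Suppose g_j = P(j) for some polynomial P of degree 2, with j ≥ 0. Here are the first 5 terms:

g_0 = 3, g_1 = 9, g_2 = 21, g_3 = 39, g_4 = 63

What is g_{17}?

921

1st diffs: 6, 12, 18, 24.
2nd diffs: 6, 6, 6 (constant).
Newton forward-difference form: g_j = 3 + 6·C(j,1) + 6·C(j,2).
At j = 17: j = 17, so g_{17} = 3 + 102 + 816 = 921.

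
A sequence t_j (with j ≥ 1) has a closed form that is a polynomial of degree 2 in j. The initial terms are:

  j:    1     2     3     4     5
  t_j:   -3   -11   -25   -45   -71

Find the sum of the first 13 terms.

-2379

1st diffs: -8, -14, -20, -26.
2nd diffs: -6, -6, -6 (constant).
Newton forward-difference form: t_j = -3 + (-8)·C(j-1,1) + (-6)·C(j-1,2).
Continuing: …, -103, -141, -185, -235, …, t_{13} = -495.
Summing j = 1..13 (13 terms) gives -2379.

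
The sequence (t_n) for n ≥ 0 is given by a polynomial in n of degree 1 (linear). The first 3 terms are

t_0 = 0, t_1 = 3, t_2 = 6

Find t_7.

1st diffs: 3, 3 (constant).
So t_n = 3n.
Evaluating at n = 7 gives t_7 = 21.

21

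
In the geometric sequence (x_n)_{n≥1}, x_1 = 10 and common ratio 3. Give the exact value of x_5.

x_n = 10·3^(n-1).
x_5 = 10·3^4 = 810.

810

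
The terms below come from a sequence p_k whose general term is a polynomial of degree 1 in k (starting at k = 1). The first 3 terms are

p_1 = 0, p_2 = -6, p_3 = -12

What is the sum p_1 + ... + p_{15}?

1st diffs: -6, -6 (constant).
So p_k = -6k + 6.
Continuing: …, -18, -24, -30, -36, …, p_{15} = -84.
Summing k = 1..15 (15 terms) gives -630.

-630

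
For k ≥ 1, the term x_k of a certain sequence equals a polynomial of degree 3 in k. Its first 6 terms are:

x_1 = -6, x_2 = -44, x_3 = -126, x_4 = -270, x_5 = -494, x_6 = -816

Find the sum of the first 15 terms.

1st diffs: -38, -82, -144, -224, -322.
2nd diffs: -44, -62, -80, -98.
3rd diffs: -18, -18, -18 (constant).
Newton forward-difference form: x_k = -6 + (-38)·C(k-1,1) + (-44)·C(k-1,2) + (-18)·C(k-1,3).
Continuing: …, -1254, -1826, -2550, -3444, …, x_{15} = -11094.
Summing k = 1..15 (15 terms) gives -48670.

-48670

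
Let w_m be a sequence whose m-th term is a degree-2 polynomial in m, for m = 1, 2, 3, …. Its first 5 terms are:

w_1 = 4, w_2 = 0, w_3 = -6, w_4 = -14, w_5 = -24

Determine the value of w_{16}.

-266

1st diffs: -4, -6, -8, -10.
2nd diffs: -2, -2, -2 (constant).
Newton forward-difference form: w_m = 4 + (-4)·C(m-1,1) + (-2)·C(m-1,2).
At m = 16: m-1 = 15, so w_{16} = 4 - 60 - 210 = -266.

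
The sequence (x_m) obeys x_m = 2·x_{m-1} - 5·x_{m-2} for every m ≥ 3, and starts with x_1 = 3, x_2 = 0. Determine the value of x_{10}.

-2520

Step forward from the initial values:
x_3 = -15;  x_4 = -30;  x_5 = 15;  x_6 = 180;  x_7 = 285;  x_8 = -330;  x_9 = -2085;  x_{10} = -2520.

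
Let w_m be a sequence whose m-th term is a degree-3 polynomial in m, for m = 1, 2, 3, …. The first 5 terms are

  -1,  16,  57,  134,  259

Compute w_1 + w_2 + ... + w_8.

2652

1st diffs: 17, 41, 77, 125.
2nd diffs: 24, 36, 48.
3rd diffs: 12, 12 (constant).
So w_m = 2m^3 + 3m - 6.
Continuing: 444, 701, 1042.
Summing m = 1..8 (8 terms) gives 2652.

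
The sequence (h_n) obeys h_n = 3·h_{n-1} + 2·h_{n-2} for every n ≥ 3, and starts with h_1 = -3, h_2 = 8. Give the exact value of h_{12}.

Step forward from the initial values:
h_3 = 18;  h_4 = 70;  h_5 = 246;  h_6 = 878;  h_7 = 3126;  h_8 = 11134;  h_9 = 39654;  h_{10} = 141230;  h_{11} = 502998;  h_{12} = 1791454.

1791454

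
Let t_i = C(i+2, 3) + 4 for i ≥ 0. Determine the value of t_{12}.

368

C(14, 3) = 364, so t_{12} = 368.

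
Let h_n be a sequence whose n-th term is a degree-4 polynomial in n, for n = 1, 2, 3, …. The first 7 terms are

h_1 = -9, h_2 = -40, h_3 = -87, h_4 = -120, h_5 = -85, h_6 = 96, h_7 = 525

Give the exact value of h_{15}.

1st diffs: -31, -47, -33, 35, 181, 429.
2nd diffs: -16, 14, 68, 146, 248.
3rd diffs: 30, 54, 78, 102.
4th diffs: 24, 24, 24 (constant).
Newton forward-difference form: h_n = -9 + (-31)·C(n-1,1) + (-16)·C(n-1,2) + 30·C(n-1,3) + 24·C(n-1,4).
At n = 15: n-1 = 14, so h_{15} = -9 - 434 - 1456 + 10920 + 24024 = 33045.

33045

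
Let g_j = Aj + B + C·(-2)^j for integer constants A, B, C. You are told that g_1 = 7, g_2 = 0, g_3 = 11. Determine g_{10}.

-1028

Write the equations: A + B - 2C = 7; 2A + B + 4C = 0; 3A + B - 8C = 11.
Subtracting the first from the second: A + 6C = -7.
Subtracting the second from the third: A - 12C = 11.
Solving: C = -1, A = -1, then B = 6.
So g_j = -1·j + 6 + (-1)·(-2)^j; at j=10 this is -1028.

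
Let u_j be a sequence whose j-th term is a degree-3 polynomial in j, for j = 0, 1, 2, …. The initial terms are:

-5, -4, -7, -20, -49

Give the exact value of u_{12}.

1st diffs: 1, -3, -13, -29.
2nd diffs: -4, -10, -16.
3rd diffs: -6, -6 (constant).
Newton forward-difference form: u_j = -5 + 1·C(j,1) + (-4)·C(j,2) + (-6)·C(j,3).
At j = 12: j = 12, so u_{12} = -5 + 12 - 264 - 1320 = -1577.

-1577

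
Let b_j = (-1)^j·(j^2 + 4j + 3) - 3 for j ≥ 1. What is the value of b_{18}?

396

(-1)^18 = 1; j^2 + 4j + 3 at j=18 is 399; so b_{18} = 396.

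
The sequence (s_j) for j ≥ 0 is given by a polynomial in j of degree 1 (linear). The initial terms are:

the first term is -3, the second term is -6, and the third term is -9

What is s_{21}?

-66

1st diffs: -3, -3 (constant).
So s_j = -3j - 3.
Evaluating at j = 21 gives s_{21} = -66.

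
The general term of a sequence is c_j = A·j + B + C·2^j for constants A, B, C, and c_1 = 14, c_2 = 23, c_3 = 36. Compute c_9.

The three given values yield: A + B + 2C = 14; 2A + B + 4C = 23; 3A + B + 8C = 36.
Subtracting the first from the second: A + 2C = 9.
Subtracting the second from the third: A + 4C = 13.
Solving: C = 2, A = 5, then B = 5.
So c_j = 5·j + 5 + 2·2^j; at j=9 this is 1074.

1074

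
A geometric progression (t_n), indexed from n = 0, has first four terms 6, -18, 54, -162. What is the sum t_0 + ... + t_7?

-9840

Common ratio r = -3.
t_n = 6·(-3)^(n-0).
S = 6·((-3)^8 - 1)/(-3 - 1) = 6·(6561 - 1)/(-4) = -9840.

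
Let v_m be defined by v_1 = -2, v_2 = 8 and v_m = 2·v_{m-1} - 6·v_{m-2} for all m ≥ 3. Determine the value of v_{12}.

v_3 = 28; v_4 = 8; v_5 = -152; v_6 = -352; v_7 = 208; v_8 = 2528; v_9 = 3808; v_{10} = -7552; v_{11} = -37952; v_{12} = -30592.

-30592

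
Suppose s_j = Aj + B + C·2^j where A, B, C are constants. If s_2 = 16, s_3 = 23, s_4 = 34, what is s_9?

545

Plug in j = 2, 3, 4: 2A + B + 4C = 16; 3A + B + 8C = 23; 4A + B + 16C = 34.
Subtracting the first from the second: A + 4C = 7.
Subtracting the second from the third: A + 8C = 11.
Solving: C = 1, A = 3, then B = 6.
Therefore s_9 = 27 + 6 + 1·512 = 545.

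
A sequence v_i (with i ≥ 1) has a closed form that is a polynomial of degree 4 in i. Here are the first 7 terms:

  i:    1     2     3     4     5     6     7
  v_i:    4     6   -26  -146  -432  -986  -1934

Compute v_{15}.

1st diffs: 2, -32, -120, -286, -554, -948.
2nd diffs: -34, -88, -166, -268, -394.
3rd diffs: -54, -78, -102, -126.
4th diffs: -24, -24, -24 (constant).
Newton forward-difference form: v_i = 4 + 2·C(i-1,1) + (-34)·C(i-1,2) + (-54)·C(i-1,3) + (-24)·C(i-1,4).
At i = 15: i-1 = 14, so v_{15} = 4 + 28 - 3094 - 19656 - 24024 = -46742.

-46742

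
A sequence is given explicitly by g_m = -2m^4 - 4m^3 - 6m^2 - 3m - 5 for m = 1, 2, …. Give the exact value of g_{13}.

g_{13} = -2·13^4 - 4·13^3 - 6·13^2 - 3·13 - 5 = -66968.

-66968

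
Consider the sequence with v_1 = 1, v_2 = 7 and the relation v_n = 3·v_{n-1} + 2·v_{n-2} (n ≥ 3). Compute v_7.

Step forward from the initial values:
v_3 = 23;  v_4 = 83;  v_5 = 295;  v_6 = 1051;  v_7 = 3743.

3743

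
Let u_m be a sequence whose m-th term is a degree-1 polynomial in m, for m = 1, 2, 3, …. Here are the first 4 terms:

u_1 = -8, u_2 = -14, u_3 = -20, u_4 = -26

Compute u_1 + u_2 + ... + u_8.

1st diffs: -6, -6, -6 (constant).
So u_m = -6m - 2.
Continuing: -32, -38, -44, -50.
Summing m = 1..8 (8 terms) gives -232.

-232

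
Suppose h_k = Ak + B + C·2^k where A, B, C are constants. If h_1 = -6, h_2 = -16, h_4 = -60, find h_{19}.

-1572936

Write the equations: A + B + 2C = -6; 2A + B + 4C = -16; 4A + B + 16C = -60.
Subtracting the first from the second: A + 2C = -10.
Subtracting the second from the third: 2A + 12C = -44.
Solving: C = -3, A = -4, then B = 4.
Therefore h_{19} = -76 + 4 + (-3)·524288 = -1572936.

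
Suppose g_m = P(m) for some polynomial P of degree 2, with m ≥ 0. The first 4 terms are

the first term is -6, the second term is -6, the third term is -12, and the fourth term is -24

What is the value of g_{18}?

-924

1st diffs: 0, -6, -12.
2nd diffs: -6, -6 (constant).
Newton forward-difference form: g_m = -6 + (-6)·C(m,2).
At m = 18: m = 18, so g_{18} = -6 - 918 = -924.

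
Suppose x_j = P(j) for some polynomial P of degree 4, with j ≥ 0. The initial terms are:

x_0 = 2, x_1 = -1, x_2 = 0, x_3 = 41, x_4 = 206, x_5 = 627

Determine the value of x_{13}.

1st diffs: -3, 1, 41, 165, 421.
2nd diffs: 4, 40, 124, 256.
3rd diffs: 36, 84, 132.
4th diffs: 48, 48 (constant).
So x_j = 2j^4 - 6j^3 + 6j^2 - 5j + 2.
Evaluating at j = 13 gives x_{13} = 44891.

44891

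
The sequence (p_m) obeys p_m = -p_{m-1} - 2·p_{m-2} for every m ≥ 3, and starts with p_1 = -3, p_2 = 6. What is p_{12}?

Compute successive terms:
p_3 = 0;  p_4 = -12;  p_5 = 12;  p_6 = 12;  p_7 = -36;  p_8 = 12;  p_9 = 60;  p_{10} = -84;  p_{11} = -36;  p_{12} = 204.

204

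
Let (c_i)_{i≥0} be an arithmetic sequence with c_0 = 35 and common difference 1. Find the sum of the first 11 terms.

c_i = 35 + (i - 0)·1.
c_{10} = 45; S = 11·(35 + 45)/2 = 440.

440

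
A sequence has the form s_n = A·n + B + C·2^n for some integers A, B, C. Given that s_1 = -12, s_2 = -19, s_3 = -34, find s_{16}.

The three given values yield: A + B + 2C = -12; 2A + B + 4C = -19; 3A + B + 8C = -34.
Subtracting the first from the second: A + 2C = -7.
Subtracting the second from the third: A + 4C = -15.
Solving: C = -4, A = 1, then B = -5.
So s_n = 1·n + (-5) + (-4)·2^n; at n=16 this is -262133.

-262133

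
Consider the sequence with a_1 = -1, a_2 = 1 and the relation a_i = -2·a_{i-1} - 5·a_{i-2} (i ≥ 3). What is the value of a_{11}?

-237

Compute successive terms:
a_3 = 3; a_4 = -11; a_5 = 7; a_6 = 41; a_7 = -117; a_8 = 29; a_9 = 527; a_{10} = -1199; a_{11} = -237.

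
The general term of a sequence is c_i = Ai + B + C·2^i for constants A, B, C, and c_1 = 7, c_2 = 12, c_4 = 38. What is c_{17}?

262163

Plug in i = 1, 2, 4: A + B + 2C = 7; 2A + B + 4C = 12; 4A + B + 16C = 38.
Subtracting the first from the second: A + 2C = 5.
Subtracting the second from the third: 2A + 12C = 26.
Solving: C = 2, A = 1, then B = 2.
So c_i = 1·i + 2 + 2·2^i; at i=17 this is 262163.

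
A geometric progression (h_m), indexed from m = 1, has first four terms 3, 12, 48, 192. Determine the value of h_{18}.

51539607552

Common ratio r = 4.
h_m = 3·4^(m-1).
h_{18} = 3·4^17 = 51539607552.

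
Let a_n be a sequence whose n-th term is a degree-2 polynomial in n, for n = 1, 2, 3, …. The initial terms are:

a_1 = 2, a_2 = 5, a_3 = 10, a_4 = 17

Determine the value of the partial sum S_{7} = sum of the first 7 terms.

1st diffs: 3, 5, 7.
2nd diffs: 2, 2 (constant).
Newton forward-difference form: a_n = 2 + 3·C(n-1,1) + 2·C(n-1,2).
Continuing: 26, 37, 50.
Summing n = 1..7 (7 terms) gives 147.

147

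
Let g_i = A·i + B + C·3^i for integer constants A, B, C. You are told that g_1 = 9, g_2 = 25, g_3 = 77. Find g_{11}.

At i = 1, 2, 3: A + B + 3C = 9; 2A + B + 9C = 25; 3A + B + 27C = 77.
Subtracting the first from the second: A + 6C = 16.
Subtracting the second from the third: A + 18C = 52.
Solving: C = 3, A = -2, then B = 2.
Hence g_{11} = -2·11 + 2 + 3·177147 = 531421.

531421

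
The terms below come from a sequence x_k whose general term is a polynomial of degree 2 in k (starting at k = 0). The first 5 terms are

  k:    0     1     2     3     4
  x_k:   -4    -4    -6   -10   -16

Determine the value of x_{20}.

1st diffs: 0, -2, -4, -6.
2nd diffs: -2, -2, -2 (constant).
So x_k = -k^2 + k - 4.
Evaluating at k = 20 gives x_{20} = -384.

-384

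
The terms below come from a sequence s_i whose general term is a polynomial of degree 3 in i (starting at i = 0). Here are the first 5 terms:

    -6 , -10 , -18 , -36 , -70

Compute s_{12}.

-1638

1st diffs: -4, -8, -18, -34.
2nd diffs: -4, -10, -16.
3rd diffs: -6, -6 (constant).
So s_i = -i^3 + i^2 - 4i - 6.
Evaluating at i = 12 gives s_{12} = -1638.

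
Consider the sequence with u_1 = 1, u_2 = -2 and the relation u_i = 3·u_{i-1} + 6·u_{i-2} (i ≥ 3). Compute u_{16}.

Compute successive terms:
u_3 = 0;  u_4 = -12;  u_5 = -36;  …;  u_{13} = -5333364;  u_{14} = -23319252;  u_{15} = -101957940;  u_{16} = -445789332.

-445789332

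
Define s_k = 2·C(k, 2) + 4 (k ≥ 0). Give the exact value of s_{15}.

C(15, 2) = 105, so s_{15} = 214.

214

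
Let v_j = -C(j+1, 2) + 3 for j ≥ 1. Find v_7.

-25

C(8, 2) = 28, so v_7 = -25.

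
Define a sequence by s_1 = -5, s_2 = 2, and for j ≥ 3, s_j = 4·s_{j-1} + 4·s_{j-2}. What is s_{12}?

-12593152

Applying the relation repeatedly:
s_3 = -12;  s_4 = -40;  s_5 = -208;  s_6 = -992;  s_7 = -4800;  s_8 = -23168;  s_9 = -111872;  s_{10} = -540160;  s_{11} = -2608128;  s_{12} = -12593152.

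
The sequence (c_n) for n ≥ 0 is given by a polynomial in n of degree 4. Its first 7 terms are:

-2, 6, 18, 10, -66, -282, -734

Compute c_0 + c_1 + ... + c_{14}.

-102202

1st diffs: 8, 12, -8, -76, -216, -452.
2nd diffs: 4, -20, -68, -140, -236.
3rd diffs: -24, -48, -72, -96.
4th diffs: -24, -24, -24 (constant).
Newton forward-difference form: c_n = -2 + 8·C(n,1) + 4·C(n,2) + (-24)·C(n,3) + (-24)·C(n,4).
Continuing: …, -1542, -2850, -4826, -7662, …, c_{14} = -32286.
Summing n = 0..14 (15 terms) gives -102202.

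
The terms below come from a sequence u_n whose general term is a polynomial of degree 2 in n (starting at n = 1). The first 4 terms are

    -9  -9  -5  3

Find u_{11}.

171

1st diffs: 0, 4, 8.
2nd diffs: 4, 4 (constant).
Newton forward-difference form: u_n = -9 + 4·C(n-1,2).
At n = 11: n-1 = 10, so u_{11} = -9 + 180 = 171.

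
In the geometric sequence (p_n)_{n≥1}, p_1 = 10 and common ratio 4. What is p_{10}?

2621440

p_n = 10·4^(n-1).
p_{10} = 10·4^9 = 2621440.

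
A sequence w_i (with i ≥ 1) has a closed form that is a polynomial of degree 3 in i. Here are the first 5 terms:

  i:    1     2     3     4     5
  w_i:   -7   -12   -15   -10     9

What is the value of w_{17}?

3513

1st diffs: -5, -3, 5, 19.
2nd diffs: 2, 8, 14.
3rd diffs: 6, 6 (constant).
Newton forward-difference form: w_i = -7 + (-5)·C(i-1,1) + 2·C(i-1,2) + 6·C(i-1,3).
At i = 17: i-1 = 16, so w_{17} = -7 - 80 + 240 + 3360 = 3513.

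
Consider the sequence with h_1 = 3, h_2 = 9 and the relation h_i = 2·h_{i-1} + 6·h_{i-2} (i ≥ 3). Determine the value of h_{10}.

299664

Iterate the recurrence:
h_3 = 36; h_4 = 126; h_5 = 468; h_6 = 1692; h_7 = 6192; h_8 = 22536; h_9 = 82224; h_{10} = 299664.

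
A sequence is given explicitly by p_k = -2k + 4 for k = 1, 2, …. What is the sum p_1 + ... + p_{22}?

Over k = 1..22: Σk = 253.
Total = (-2)·253 + (4)·22 = -418.

-418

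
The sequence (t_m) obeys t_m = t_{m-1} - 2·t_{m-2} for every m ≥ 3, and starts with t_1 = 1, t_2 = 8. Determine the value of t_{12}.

206

t_3 = 6, t_4 = -10, t_5 = -22, t_6 = -2, t_7 = 42, t_8 = 46, t_9 = -38, t_{10} = -130, t_{11} = -54, t_{12} = 206.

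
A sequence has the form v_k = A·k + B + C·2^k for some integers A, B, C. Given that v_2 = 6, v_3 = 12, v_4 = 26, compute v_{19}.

1048540

At k = 2, 3, 4: 2A + B + 4C = 6; 3A + B + 8C = 12; 4A + B + 16C = 26.
Subtracting the first from the second: A + 4C = 6.
Subtracting the second from the third: A + 8C = 14.
Solving: C = 2, A = -2, then B = 2.
Hence v_{19} = -2·19 + 2 + 2·524288 = 1048540.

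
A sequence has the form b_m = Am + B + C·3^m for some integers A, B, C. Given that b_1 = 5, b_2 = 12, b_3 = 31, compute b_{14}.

4782984

At m = 1, 2, 3: A + B + 3C = 5; 2A + B + 9C = 12; 3A + B + 27C = 31.
Subtracting the first from the second: A + 6C = 7.
Subtracting the second from the third: A + 18C = 19.
Solving: C = 1, A = 1, then B = 1.
Therefore b_{14} = 14 + 1 + 1·4782969 = 4782984.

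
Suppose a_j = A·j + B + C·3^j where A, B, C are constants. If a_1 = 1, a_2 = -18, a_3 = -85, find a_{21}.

-41841412699

Plug in j = 1, 2, 3: A + B + 3C = 1; 2A + B + 9C = -18; 3A + B + 27C = -85.
Subtracting the first from the second: A + 6C = -19.
Subtracting the second from the third: A + 18C = -67.
Solving: C = -4, A = 5, then B = 8.
Therefore a_{21} = 105 + 8 + (-4)·10460353203 = -41841412699.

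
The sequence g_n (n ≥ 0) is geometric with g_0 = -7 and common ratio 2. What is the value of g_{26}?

-469762048

g_n = (-7)·2^(n-0).
g_{26} = (-7)·2^26 = -469762048.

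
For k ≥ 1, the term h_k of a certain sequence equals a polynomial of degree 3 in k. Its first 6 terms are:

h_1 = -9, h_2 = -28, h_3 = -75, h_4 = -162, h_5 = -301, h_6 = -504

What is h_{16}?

-8694

1st diffs: -19, -47, -87, -139, -203.
2nd diffs: -28, -40, -52, -64.
3rd diffs: -12, -12, -12 (constant).
So h_k = -2k^3 - 2k^2 + k - 6.
Evaluating at k = 16 gives h_{16} = -8694.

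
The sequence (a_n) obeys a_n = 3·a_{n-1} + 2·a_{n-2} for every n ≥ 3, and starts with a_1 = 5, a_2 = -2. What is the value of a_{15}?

10351696

Compute successive terms:
a_3 = 4  a_4 = 8  a_5 = 32  …  a_{12} = 229136  a_{13} = 816080  a_{14} = 2906512  a_{15} = 10351696.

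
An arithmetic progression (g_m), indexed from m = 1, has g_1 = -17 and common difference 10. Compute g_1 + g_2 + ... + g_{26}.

g_m = -17 + (m - 1)·10.
g_{26} = 233; S = 26·(-17 + 233)/2 = 2808.

2808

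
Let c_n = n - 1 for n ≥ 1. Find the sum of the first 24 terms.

276

Over n = 1..24: Σn = 300.
Total = (1)·300 + (-1)·24 = 276.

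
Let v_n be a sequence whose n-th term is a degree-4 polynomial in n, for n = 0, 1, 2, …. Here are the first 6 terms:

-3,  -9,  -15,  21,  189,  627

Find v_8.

1st diffs: -6, -6, 36, 168, 438.
2nd diffs: 0, 42, 132, 270.
3rd diffs: 42, 90, 138.
4th diffs: 48, 48 (constant).
Newton forward-difference form: v_n = -3 + (-6)·C(n,1) + 42·C(n,3) + 48·C(n,4).
At n = 8: n = 8, so v_8 = -3 - 48 + 2352 + 3360 = 5661.

5661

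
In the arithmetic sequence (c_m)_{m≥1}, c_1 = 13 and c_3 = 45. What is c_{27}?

Common difference d = (45 - 13) / (3 - 1) = 16.
c_m = 13 + (m - 1)·16.
c_{27} = 13 + 26·16 = 429.

429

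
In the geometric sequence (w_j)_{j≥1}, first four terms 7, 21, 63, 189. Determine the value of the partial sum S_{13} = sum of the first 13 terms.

Common ratio r = 3.
w_j = 7·3^(j-1).
S = 7·(3^13 - 1)/(3 - 1) = 7·(1594323 - 1)/(2) = 5580127.

5580127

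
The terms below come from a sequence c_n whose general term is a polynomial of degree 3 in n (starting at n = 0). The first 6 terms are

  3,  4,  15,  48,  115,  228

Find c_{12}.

3315

1st diffs: 1, 11, 33, 67, 113.
2nd diffs: 10, 22, 34, 46.
3rd diffs: 12, 12, 12 (constant).
Newton forward-difference form: c_n = 3 + 1·C(n,1) + 10·C(n,2) + 12·C(n,3).
At n = 12: n = 12, so c_{12} = 3 + 12 + 660 + 2640 = 3315.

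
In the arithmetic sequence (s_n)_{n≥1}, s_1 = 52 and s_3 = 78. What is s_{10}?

Common difference d = (78 - 52) / (3 - 1) = 13.
s_n = 52 + (n - 1)·13.
s_{10} = 52 + 9·13 = 169.

169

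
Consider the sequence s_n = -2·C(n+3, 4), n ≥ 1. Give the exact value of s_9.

-990

C(12, 4) = 495, so s_9 = -990.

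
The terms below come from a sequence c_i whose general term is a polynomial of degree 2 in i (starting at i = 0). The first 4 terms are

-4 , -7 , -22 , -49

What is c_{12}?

-832

1st diffs: -3, -15, -27.
2nd diffs: -12, -12 (constant).
Newton forward-difference form: c_i = -4 + (-3)·C(i,1) + (-12)·C(i,2).
At i = 12: i = 12, so c_{12} = -4 - 36 - 792 = -832.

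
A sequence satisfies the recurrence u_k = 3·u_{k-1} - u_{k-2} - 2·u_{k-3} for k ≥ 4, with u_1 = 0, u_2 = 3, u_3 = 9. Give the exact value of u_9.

1269

Applying the relation repeatedly:
u_4 = 24; u_5 = 57; u_6 = 129; u_7 = 282; u_8 = 603; u_9 = 1269.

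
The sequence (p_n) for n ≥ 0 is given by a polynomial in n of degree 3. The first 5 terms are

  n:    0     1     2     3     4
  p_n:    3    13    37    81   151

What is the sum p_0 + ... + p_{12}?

9113

1st diffs: 10, 24, 44, 70.
2nd diffs: 14, 20, 26.
3rd diffs: 6, 6 (constant).
Newton forward-difference form: p_n = 3 + 10·C(n,1) + 14·C(n,2) + 6·C(n,3).
Continuing: …, 253, 393, 577, 811, …, p_{12} = 2367.
Summing n = 0..12 (13 terms) gives 9113.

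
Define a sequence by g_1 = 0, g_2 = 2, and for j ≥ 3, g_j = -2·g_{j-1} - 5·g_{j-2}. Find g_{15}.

Iterate the recurrence:
g_3 = -4, g_4 = -2, g_5 = 24, …, g_{12} = -2642, g_{13} = -10296, g_{14} = 33802, g_{15} = -16124.

-16124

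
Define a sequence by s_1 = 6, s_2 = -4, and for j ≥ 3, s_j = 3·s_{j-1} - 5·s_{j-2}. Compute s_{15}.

770358

s_3 = -42; s_4 = -106; s_5 = -108; …; s_{12} = -53506; s_{13} = -8058; s_{14} = 243356; s_{15} = 770358.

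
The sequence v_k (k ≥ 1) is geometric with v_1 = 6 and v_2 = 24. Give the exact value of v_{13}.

100663296

Common ratio r = 4.
v_k = 6·4^(k-1).
v_{13} = 6·4^12 = 100663296.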